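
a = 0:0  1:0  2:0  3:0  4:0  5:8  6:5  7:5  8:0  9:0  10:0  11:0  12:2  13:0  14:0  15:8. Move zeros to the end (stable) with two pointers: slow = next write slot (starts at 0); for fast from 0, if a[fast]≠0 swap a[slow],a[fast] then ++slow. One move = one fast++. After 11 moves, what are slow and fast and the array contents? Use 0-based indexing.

slow=0 fast=0: a[fast]=0, fast++
slow=0 fast=1: a[fast]=0, fast++
slow=0 fast=2: a[fast]=0, fast++
slow=0 fast=3: a[fast]=0, fast++
slow=0 fast=4: a[fast]=0, fast++
slow=0 fast=5: a[fast]=8≠0 swap→a[0]=8, slow++,fast++
slow=1 fast=6: a[fast]=5≠0 swap→a[1]=5, slow++,fast++
slow=2 fast=7: a[fast]=5≠0 swap→a[2]=5, slow++,fast++
slow=3 fast=8: a[fast]=0, fast++
slow=3 fast=9: a[fast]=0, fast++
slow=3 fast=10: a[fast]=0, fast++

slow=3, fast=11, a=[8, 5, 5, 0, 0, 0, 0, 0, 0, 0, 0, 0, 2, 0, 0, 8]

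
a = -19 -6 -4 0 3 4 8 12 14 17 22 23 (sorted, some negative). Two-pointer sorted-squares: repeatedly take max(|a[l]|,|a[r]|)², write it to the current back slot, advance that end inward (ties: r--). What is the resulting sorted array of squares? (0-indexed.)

[0, 9, 16, 16, 36, 64, 144, 196, 289, 361, 484, 529]

[0,11] |-19|<=|23| out[11]=529 → r--
[0,10] |-19|<=|22| out[10]=484 → r--
[0,9] |-19|>|17| out[9]=361 → l++
[1,9] |-6|<=|17| out[8]=289 → r--
[1,8] |-6|<=|14| out[7]=196 → r--
[1,7] |-6|<=|12| out[6]=144 → r--
[1,6] |-6|<=|8| out[5]=64 → r--
[1,5] |-6|>|4| out[4]=36 → l++
[2,5] |-4|<=|4| out[3]=16 → r--
[2,4] |-4|>|3| out[2]=16 → l++
[3,4] |0|<=|3| out[1]=9 → r--
[3,3] |0|<=|0| out[0]=0 → r--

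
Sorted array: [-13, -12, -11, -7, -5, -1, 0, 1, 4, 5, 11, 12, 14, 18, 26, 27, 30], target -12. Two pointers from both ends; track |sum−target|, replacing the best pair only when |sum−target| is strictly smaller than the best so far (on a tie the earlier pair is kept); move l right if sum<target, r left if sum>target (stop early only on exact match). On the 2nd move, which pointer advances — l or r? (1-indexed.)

[1,17] -13+30=17 d=29 * → r--
[1,16] -13+27=14 d=26 * → r--

r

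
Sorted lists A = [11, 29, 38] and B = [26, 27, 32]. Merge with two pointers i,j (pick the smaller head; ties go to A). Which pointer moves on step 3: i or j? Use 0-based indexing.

j

[i=0,j=0] A[i]=11<=B[j]=26 take 11 → i++
[i=1,j=0] A[i]=29>B[j]=26 take 26 → j++
[i=1,j=1] A[i]=29>B[j]=27 take 27 → j++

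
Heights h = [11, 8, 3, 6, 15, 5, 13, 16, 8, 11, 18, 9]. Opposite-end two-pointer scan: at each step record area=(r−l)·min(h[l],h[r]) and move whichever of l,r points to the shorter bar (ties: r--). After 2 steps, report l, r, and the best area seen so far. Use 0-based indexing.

[0,11] min(11,9)*11=99 best=99 * → r--
[0,10] min(11,18)*10=110 best=110 * → l++

l=1, r=10, best area=110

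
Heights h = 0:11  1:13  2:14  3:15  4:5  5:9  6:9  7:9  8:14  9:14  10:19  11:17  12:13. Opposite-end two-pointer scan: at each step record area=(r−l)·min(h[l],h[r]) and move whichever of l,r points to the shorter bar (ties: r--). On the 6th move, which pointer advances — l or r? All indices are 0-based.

l=0 r=12: min(11,13)*12=132 best=132 *, l++
l=1 r=12: min(13,13)*11=143 best=143 *, r--
l=1 r=11: min(13,17)*10=130 best=143, l++
l=2 r=11: min(14,17)*9=126 best=143, l++
l=3 r=11: min(15,17)*8=120 best=143, l++
l=4 r=11: min(5,17)*7=35 best=143, l++

l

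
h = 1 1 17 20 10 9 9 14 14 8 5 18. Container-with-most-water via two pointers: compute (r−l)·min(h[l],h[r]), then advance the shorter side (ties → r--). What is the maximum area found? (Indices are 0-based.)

max area = 153

[0,11] min(1,18)*11=11 best=11 * → l++
[1,11] min(1,18)*10=10 best=11 → l++
[2,11] min(17,18)*9=153 best=153 * → l++
[3,11] min(20,18)*8=144 best=153 → r--
[3,10] min(20,5)*7=35 best=153 → r--
[3,9] min(20,8)*6=48 best=153 → r--
[3,8] min(20,14)*5=70 best=153 → r--
[3,7] min(20,14)*4=56 best=153 → r--
[3,6] min(20,9)*3=27 best=153 → r--
[3,5] min(20,9)*2=18 best=153 → r--
[3,4] min(20,10)*1=10 best=153 → r--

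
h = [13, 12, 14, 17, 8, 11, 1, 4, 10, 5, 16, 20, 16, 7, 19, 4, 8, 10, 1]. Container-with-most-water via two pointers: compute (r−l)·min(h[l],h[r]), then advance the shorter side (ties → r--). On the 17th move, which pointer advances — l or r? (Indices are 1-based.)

l=1 r=19: min(13,1)*18=18 best=18 *, r--
l=1 r=18: min(13,10)*17=170 best=170 *, r--
l=1 r=17: min(13,8)*16=128 best=170, r--
l=1 r=16: min(13,4)*15=60 best=170, r--
l=1 r=15: min(13,19)*14=182 best=182 *, l++
l=2 r=15: min(12,19)*13=156 best=182, l++
l=3 r=15: min(14,19)*12=168 best=182, l++
l=4 r=15: min(17,19)*11=187 best=187 *, l++
l=5 r=15: min(8,19)*10=80 best=187, l++
l=6 r=15: min(11,19)*9=99 best=187, l++
l=7 r=15: min(1,19)*8=8 best=187, l++
l=8 r=15: min(4,19)*7=28 best=187, l++
l=9 r=15: min(10,19)*6=60 best=187, l++
l=10 r=15: min(5,19)*5=25 best=187, l++
l=11 r=15: min(16,19)*4=64 best=187, l++
l=12 r=15: min(20,19)*3=57 best=187, r--
l=12 r=14: min(20,7)*2=14 best=187, r--

r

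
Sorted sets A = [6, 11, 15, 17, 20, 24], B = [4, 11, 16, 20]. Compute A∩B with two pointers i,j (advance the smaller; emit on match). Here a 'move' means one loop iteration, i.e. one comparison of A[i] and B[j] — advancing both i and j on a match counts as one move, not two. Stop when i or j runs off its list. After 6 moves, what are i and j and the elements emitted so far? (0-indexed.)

[i=0,j=0] 6>4 → j++
[i=0,j=1] 6<11 → i++
[i=1,j=1] 11==11 emit → i++,j++
[i=2,j=2] 15<16 → i++
[i=3,j=2] 17>16 → j++
[i=3,j=3] 17<20 → i++

i=4, j=3, emitted=[11]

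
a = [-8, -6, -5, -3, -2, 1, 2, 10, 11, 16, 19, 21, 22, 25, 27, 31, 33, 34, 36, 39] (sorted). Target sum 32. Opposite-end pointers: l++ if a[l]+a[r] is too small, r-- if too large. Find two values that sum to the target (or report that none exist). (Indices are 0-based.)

[0,19] -8+39=31 <32 → l++
[1,19] -6+39=33 >32 → r--
[1,18] -6+36=30 <32 → l++
[2,18] -5+36=31 <32 → l++
[3,18] -3+36=33 >32 → r--
[3,17] -3+34=31 <32 → l++
[4,17] -2+34=32 → found

(-2, 34)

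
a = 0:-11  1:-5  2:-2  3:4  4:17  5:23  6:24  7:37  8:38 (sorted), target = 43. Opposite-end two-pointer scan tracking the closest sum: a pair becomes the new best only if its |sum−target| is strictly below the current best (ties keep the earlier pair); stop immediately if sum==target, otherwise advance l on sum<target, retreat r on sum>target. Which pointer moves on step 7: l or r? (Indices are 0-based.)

l

[0,8] -11+38=27 d=16 * → l++
[1,8] -5+38=33 d=10 * → l++
[2,8] -2+38=36 d=7 * → l++
[3,8] 4+38=42 d=1 * → l++
[4,8] 17+38=55 d=12 → r--
[4,7] 17+37=54 d=11 → r--
[4,6] 17+24=41 d=2 → l++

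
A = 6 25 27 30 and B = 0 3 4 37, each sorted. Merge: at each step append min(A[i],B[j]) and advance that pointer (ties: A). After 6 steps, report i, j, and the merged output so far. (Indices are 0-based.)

[i=0,j=0] A[i]=6>B[j]=0 take 0 → j++
[i=0,j=1] A[i]=6>B[j]=3 take 3 → j++
[i=0,j=2] A[i]=6>B[j]=4 take 4 → j++
[i=0,j=3] A[i]=6<=B[j]=37 take 6 → i++
[i=1,j=3] A[i]=25<=B[j]=37 take 25 → i++
[i=2,j=3] A[i]=27<=B[j]=37 take 27 → i++

i=3, j=3, merged so far=[0, 3, 4, 6, 25, 27]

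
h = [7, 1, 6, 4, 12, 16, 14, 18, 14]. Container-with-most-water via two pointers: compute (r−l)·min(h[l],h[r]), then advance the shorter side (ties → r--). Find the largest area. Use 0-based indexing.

max area = 56

l=0 r=8: min(7,14)*8=56 best=56 *, l++
l=1 r=8: min(1,14)*7=7 best=56, l++
l=2 r=8: min(6,14)*6=36 best=56, l++
l=3 r=8: min(4,14)*5=20 best=56, l++
l=4 r=8: min(12,14)*4=48 best=56, l++
l=5 r=8: min(16,14)*3=42 best=56, r--
l=5 r=7: min(16,18)*2=32 best=56, l++
l=6 r=7: min(14,18)*1=14 best=56, l++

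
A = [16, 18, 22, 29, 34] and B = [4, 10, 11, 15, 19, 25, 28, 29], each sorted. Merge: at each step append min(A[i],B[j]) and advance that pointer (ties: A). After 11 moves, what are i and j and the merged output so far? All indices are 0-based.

i=4, j=7, merged so far=[4, 10, 11, 15, 16, 18, 19, 22, 25, 28, 29]

i=0 j=0: A[i]=16>B[j]=4 take 4, j++
i=0 j=1: A[i]=16>B[j]=10 take 10, j++
i=0 j=2: A[i]=16>B[j]=11 take 11, j++
i=0 j=3: A[i]=16>B[j]=15 take 15, j++
i=0 j=4: A[i]=16<=B[j]=19 take 16, i++
i=1 j=4: A[i]=18<=B[j]=19 take 18, i++
i=2 j=4: A[i]=22>B[j]=19 take 19, j++
i=2 j=5: A[i]=22<=B[j]=25 take 22, i++
i=3 j=5: A[i]=29>B[j]=25 take 25, j++
i=3 j=6: A[i]=29>B[j]=28 take 28, j++
i=3 j=7: A[i]=29<=B[j]=29 take 29, i++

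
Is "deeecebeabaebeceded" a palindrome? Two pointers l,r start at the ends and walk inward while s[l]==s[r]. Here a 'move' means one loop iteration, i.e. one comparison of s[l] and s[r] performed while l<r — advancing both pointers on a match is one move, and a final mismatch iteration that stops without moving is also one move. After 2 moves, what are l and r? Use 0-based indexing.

l=0 r=18: 'd'=='d', l++,r--
l=1 r=17: 'e'=='e', l++,r--

l=2, r=16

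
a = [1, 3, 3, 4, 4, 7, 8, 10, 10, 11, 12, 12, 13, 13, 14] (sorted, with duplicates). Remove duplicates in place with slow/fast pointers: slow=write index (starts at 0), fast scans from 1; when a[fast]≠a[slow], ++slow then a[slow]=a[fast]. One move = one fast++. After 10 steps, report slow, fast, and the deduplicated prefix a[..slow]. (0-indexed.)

slow=7, fast=11, prefix=[1, 3, 4, 7, 8, 10, 11, 12]

(s=0,f=1) a[fast]=3≠a[slow]=1 write a[1]=3 → slow++,fast++
(s=1,f=2) a[fast]=3=a[slow] dup → fast++
(s=1,f=3) a[fast]=4≠a[slow]=3 write a[2]=4 → slow++,fast++
(s=2,f=4) a[fast]=4=a[slow] dup → fast++
(s=2,f=5) a[fast]=7≠a[slow]=4 write a[3]=7 → slow++,fast++
(s=3,f=6) a[fast]=8≠a[slow]=7 write a[4]=8 → slow++,fast++
(s=4,f=7) a[fast]=10≠a[slow]=8 write a[5]=10 → slow++,fast++
(s=5,f=8) a[fast]=10=a[slow] dup → fast++
(s=5,f=9) a[fast]=11≠a[slow]=10 write a[6]=11 → slow++,fast++
(s=6,f=10) a[fast]=12≠a[slow]=11 write a[7]=12 → slow++,fast++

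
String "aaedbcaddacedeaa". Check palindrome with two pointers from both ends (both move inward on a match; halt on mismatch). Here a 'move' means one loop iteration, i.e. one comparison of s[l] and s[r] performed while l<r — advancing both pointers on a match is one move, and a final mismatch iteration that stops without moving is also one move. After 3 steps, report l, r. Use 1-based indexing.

l=1 r=16: 'a'=='a', l++,r--
l=2 r=15: 'a'=='a', l++,r--
l=3 r=14: 'e'=='e', l++,r--

l=4, r=13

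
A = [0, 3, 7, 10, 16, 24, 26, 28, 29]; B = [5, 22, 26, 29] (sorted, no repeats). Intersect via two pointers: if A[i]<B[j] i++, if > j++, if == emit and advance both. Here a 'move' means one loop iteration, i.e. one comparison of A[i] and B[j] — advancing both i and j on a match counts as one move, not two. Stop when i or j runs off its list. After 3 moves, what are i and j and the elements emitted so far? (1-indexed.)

[i=1,j=1] 0<5 → i++
[i=2,j=1] 3<5 → i++
[i=3,j=1] 7>5 → j++

i=3, j=2, emitted=[]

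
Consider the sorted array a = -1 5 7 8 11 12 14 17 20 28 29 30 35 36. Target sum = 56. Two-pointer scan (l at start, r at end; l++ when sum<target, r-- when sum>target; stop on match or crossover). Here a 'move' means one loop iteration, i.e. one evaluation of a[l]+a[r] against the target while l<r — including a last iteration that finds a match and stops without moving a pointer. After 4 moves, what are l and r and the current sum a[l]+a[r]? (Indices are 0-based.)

l=4, r=13, sum=47

[0,13] -1+36=35 <56 → l++
[1,13] 5+36=41 <56 → l++
[2,13] 7+36=43 <56 → l++
[3,13] 8+36=44 <56 → l++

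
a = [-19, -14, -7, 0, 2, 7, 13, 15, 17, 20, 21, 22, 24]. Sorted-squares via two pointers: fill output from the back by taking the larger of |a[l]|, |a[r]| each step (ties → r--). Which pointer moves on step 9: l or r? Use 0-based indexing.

l=0 r=12: |-19|<=|24| out[12]=576, r--
l=0 r=11: |-19|<=|22| out[11]=484, r--
l=0 r=10: |-19|<=|21| out[10]=441, r--
l=0 r=9: |-19|<=|20| out[9]=400, r--
l=0 r=8: |-19|>|17| out[8]=361, l++
l=1 r=8: |-14|<=|17| out[7]=289, r--
l=1 r=7: |-14|<=|15| out[6]=225, r--
l=1 r=6: |-14|>|13| out[5]=196, l++
l=2 r=6: |-7|<=|13| out[4]=169, r--

r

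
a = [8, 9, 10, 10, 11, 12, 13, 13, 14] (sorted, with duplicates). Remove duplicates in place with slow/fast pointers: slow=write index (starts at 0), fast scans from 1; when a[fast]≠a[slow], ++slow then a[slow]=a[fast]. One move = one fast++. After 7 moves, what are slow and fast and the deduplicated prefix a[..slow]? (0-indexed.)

slow=5, fast=8, prefix=[8, 9, 10, 11, 12, 13]

slow=0 fast=1: a[fast]=9≠a[slow]=8 write a[1]=9, slow++,fast++
slow=1 fast=2: a[fast]=10≠a[slow]=9 write a[2]=10, slow++,fast++
slow=2 fast=3: a[fast]=10=a[slow] dup, fast++
slow=2 fast=4: a[fast]=11≠a[slow]=10 write a[3]=11, slow++,fast++
slow=3 fast=5: a[fast]=12≠a[slow]=11 write a[4]=12, slow++,fast++
slow=4 fast=6: a[fast]=13≠a[slow]=12 write a[5]=13, slow++,fast++
slow=5 fast=7: a[fast]=13=a[slow] dup, fast++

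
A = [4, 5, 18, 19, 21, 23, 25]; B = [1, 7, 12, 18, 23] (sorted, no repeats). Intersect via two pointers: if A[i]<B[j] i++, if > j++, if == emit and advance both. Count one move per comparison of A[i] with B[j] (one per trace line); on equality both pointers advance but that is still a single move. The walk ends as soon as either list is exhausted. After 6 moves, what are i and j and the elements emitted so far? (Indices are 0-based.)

[i=0,j=0] 4>1 → j++
[i=0,j=1] 4<7 → i++
[i=1,j=1] 5<7 → i++
[i=2,j=1] 18>7 → j++
[i=2,j=2] 18>12 → j++
[i=2,j=3] 18==18 emit → i++,j++

i=3, j=4, emitted=[18]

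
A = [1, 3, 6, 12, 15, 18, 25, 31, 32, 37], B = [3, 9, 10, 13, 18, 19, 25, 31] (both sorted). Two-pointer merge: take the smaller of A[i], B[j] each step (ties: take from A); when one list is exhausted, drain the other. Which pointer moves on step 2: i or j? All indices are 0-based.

i=0 j=0: A[i]=1<=B[j]=3 take 1, i++
i=1 j=0: A[i]=3<=B[j]=3 take 3, i++

i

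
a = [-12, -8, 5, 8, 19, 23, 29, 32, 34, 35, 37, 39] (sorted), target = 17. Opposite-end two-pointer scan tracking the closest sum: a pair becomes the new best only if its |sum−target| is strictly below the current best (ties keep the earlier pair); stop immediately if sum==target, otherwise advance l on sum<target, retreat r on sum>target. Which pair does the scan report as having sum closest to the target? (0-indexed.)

pair (-12, 29) with sum 17 (|Δ|=0)

[0,11] -12+39=27 d=10 * → r--
[0,10] -12+37=25 d=8 * → r--
[0,9] -12+35=23 d=6 * → r--
[0,8] -12+34=22 d=5 * → r--
[0,7] -12+32=20 d=3 * → r--
[0,6] -12+29=17 d=0 * → stop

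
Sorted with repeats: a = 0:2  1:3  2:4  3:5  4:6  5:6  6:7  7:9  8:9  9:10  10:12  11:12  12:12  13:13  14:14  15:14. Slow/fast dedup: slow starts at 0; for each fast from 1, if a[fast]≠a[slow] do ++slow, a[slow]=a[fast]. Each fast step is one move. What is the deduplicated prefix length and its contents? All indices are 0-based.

(s=0,f=1) a[fast]=3≠a[slow]=2 write a[1]=3 → slow++,fast++
(s=1,f=2) a[fast]=4≠a[slow]=3 write a[2]=4 → slow++,fast++
(s=2,f=3) a[fast]=5≠a[slow]=4 write a[3]=5 → slow++,fast++
(s=3,f=4) a[fast]=6≠a[slow]=5 write a[4]=6 → slow++,fast++
(s=4,f=5) a[fast]=6=a[slow] dup → fast++
(s=4,f=6) a[fast]=7≠a[slow]=6 write a[5]=7 → slow++,fast++
(s=5,f=7) a[fast]=9≠a[slow]=7 write a[6]=9 → slow++,fast++
(s=6,f=8) a[fast]=9=a[slow] dup → fast++
(s=6,f=9) a[fast]=10≠a[slow]=9 write a[7]=10 → slow++,fast++
(s=7,f=10) a[fast]=12≠a[slow]=10 write a[8]=12 → slow++,fast++
(s=8,f=11) a[fast]=12=a[slow] dup → fast++
(s=8,f=12) a[fast]=12=a[slow] dup → fast++
(s=8,f=13) a[fast]=13≠a[slow]=12 write a[9]=13 → slow++,fast++
(s=9,f=14) a[fast]=14≠a[slow]=13 write a[10]=14 → slow++,fast++
(s=10,f=15) a[fast]=14=a[slow] dup → fast++

length 11; prefix = [2, 3, 4, 5, 6, 7, 9, 10, 12, 13, 14]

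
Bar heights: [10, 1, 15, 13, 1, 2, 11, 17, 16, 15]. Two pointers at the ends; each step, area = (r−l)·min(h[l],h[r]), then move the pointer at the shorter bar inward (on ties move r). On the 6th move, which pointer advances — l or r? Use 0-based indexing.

[0,9] min(10,15)*9=90 best=90 * → l++
[1,9] min(1,15)*8=8 best=90 → l++
[2,9] min(15,15)*7=105 best=105 * → r--
[2,8] min(15,16)*6=90 best=105 → l++
[3,8] min(13,16)*5=65 best=105 → l++
[4,8] min(1,16)*4=4 best=105 → l++

l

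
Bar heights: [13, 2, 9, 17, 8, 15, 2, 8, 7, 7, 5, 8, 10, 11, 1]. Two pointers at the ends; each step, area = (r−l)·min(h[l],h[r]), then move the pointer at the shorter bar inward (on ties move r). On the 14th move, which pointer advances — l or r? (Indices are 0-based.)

[0,14] min(13,1)*14=14 best=14 * → r--
[0,13] min(13,11)*13=143 best=143 * → r--
[0,12] min(13,10)*12=120 best=143 → r--
[0,11] min(13,8)*11=88 best=143 → r--
[0,10] min(13,5)*10=50 best=143 → r--
[0,9] min(13,7)*9=63 best=143 → r--
[0,8] min(13,7)*8=56 best=143 → r--
[0,7] min(13,8)*7=56 best=143 → r--
[0,6] min(13,2)*6=12 best=143 → r--
[0,5] min(13,15)*5=65 best=143 → l++
[1,5] min(2,15)*4=8 best=143 → l++
[2,5] min(9,15)*3=27 best=143 → l++
[3,5] min(17,15)*2=30 best=143 → r--
[3,4] min(17,8)*1=8 best=143 → r--

r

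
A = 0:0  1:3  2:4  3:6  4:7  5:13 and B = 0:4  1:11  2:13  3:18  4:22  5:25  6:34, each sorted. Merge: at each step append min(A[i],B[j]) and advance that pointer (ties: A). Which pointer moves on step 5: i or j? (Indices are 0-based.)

i

[i=0,j=0] A[i]=0<=B[j]=4 take 0 → i++
[i=1,j=0] A[i]=3<=B[j]=4 take 3 → i++
[i=2,j=0] A[i]=4<=B[j]=4 take 4 → i++
[i=3,j=0] A[i]=6>B[j]=4 take 4 → j++
[i=3,j=1] A[i]=6<=B[j]=11 take 6 → i++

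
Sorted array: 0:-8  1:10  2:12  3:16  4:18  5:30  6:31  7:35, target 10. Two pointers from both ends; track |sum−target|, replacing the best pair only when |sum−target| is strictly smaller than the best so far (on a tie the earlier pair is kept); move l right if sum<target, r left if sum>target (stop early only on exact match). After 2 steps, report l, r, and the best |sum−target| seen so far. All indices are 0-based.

l=0, r=5, best |Δ|=13

[0,7] -8+35=27 d=17 * → r--
[0,6] -8+31=23 d=13 * → r--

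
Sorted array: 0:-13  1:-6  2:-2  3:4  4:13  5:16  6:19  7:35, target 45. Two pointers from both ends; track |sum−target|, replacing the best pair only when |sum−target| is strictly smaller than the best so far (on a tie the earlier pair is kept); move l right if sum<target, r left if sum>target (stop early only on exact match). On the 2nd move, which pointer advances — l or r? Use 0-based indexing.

l

[0,7] -13+35=22 d=23 * → l++
[1,7] -6+35=29 d=16 * → l++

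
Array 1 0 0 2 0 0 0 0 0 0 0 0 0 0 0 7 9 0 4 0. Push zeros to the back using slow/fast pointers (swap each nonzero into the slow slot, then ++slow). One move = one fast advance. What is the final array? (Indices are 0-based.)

[1, 2, 7, 9, 4, 0, 0, 0, 0, 0, 0, 0, 0, 0, 0, 0, 0, 0, 0, 0]

slow=0 fast=0: a[fast]=1≠0 swap→a[0]=1, slow++,fast++
slow=1 fast=1: a[fast]=0, fast++
slow=1 fast=2: a[fast]=0, fast++
slow=1 fast=3: a[fast]=2≠0 swap→a[1]=2, slow++,fast++
slow=2 fast=4: a[fast]=0, fast++
slow=2 fast=5: a[fast]=0, fast++
slow=2 fast=6: a[fast]=0, fast++
slow=2 fast=7: a[fast]=0, fast++
slow=2 fast=8: a[fast]=0, fast++
slow=2 fast=9: a[fast]=0, fast++
slow=2 fast=10: a[fast]=0, fast++
slow=2 fast=11: a[fast]=0, fast++
slow=2 fast=12: a[fast]=0, fast++
slow=2 fast=13: a[fast]=0, fast++
slow=2 fast=14: a[fast]=0, fast++
slow=2 fast=15: a[fast]=7≠0 swap→a[2]=7, slow++,fast++
slow=3 fast=16: a[fast]=9≠0 swap→a[3]=9, slow++,fast++
slow=4 fast=17: a[fast]=0, fast++
slow=4 fast=18: a[fast]=4≠0 swap→a[4]=4, slow++,fast++
slow=5 fast=19: a[fast]=0, fast++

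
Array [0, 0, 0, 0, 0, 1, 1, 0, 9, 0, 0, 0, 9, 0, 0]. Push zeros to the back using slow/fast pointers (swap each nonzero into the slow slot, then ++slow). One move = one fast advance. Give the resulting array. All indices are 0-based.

[1, 1, 9, 9, 0, 0, 0, 0, 0, 0, 0, 0, 0, 0, 0]

slow=0 fast=0: a[fast]=0, fast++
slow=0 fast=1: a[fast]=0, fast++
slow=0 fast=2: a[fast]=0, fast++
slow=0 fast=3: a[fast]=0, fast++
slow=0 fast=4: a[fast]=0, fast++
slow=0 fast=5: a[fast]=1≠0 swap→a[0]=1, slow++,fast++
slow=1 fast=6: a[fast]=1≠0 swap→a[1]=1, slow++,fast++
slow=2 fast=7: a[fast]=0, fast++
slow=2 fast=8: a[fast]=9≠0 swap→a[2]=9, slow++,fast++
slow=3 fast=9: a[fast]=0, fast++
slow=3 fast=10: a[fast]=0, fast++
slow=3 fast=11: a[fast]=0, fast++
slow=3 fast=12: a[fast]=9≠0 swap→a[3]=9, slow++,fast++
slow=4 fast=13: a[fast]=0, fast++
slow=4 fast=14: a[fast]=0, fast++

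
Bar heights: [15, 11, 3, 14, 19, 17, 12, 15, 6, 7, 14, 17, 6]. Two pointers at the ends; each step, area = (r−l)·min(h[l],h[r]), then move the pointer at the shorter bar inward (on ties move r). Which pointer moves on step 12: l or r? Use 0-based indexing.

r

l=0 r=12: min(15,6)*12=72 best=72 *, r--
l=0 r=11: min(15,17)*11=165 best=165 *, l++
l=1 r=11: min(11,17)*10=110 best=165, l++
l=2 r=11: min(3,17)*9=27 best=165, l++
l=3 r=11: min(14,17)*8=112 best=165, l++
l=4 r=11: min(19,17)*7=119 best=165, r--
l=4 r=10: min(19,14)*6=84 best=165, r--
l=4 r=9: min(19,7)*5=35 best=165, r--
l=4 r=8: min(19,6)*4=24 best=165, r--
l=4 r=7: min(19,15)*3=45 best=165, r--
l=4 r=6: min(19,12)*2=24 best=165, r--
l=4 r=5: min(19,17)*1=17 best=165, r--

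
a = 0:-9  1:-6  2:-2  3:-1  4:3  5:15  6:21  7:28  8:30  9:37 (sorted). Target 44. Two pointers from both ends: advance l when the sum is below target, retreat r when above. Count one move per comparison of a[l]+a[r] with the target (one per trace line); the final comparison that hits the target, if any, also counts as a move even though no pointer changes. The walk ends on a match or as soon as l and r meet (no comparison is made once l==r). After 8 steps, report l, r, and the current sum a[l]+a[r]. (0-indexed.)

l=6, r=7, sum=49

[0,9] -9+37=28 <44 → l++
[1,9] -6+37=31 <44 → l++
[2,9] -2+37=35 <44 → l++
[3,9] -1+37=36 <44 → l++
[4,9] 3+37=40 <44 → l++
[5,9] 15+37=52 >44 → r--
[5,8] 15+30=45 >44 → r--
[5,7] 15+28=43 <44 → l++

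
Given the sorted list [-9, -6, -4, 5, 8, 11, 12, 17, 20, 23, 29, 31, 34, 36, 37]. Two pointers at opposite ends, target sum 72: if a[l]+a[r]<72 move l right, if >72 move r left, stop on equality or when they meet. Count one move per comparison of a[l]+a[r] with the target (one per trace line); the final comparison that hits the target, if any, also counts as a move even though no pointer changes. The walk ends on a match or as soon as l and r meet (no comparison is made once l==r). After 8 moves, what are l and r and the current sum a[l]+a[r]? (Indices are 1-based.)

l=9, r=15, sum=57

[1,15] -9+37=28 <72 → l++
[2,15] -6+37=31 <72 → l++
[3,15] -4+37=33 <72 → l++
[4,15] 5+37=42 <72 → l++
[5,15] 8+37=45 <72 → l++
[6,15] 11+37=48 <72 → l++
[7,15] 12+37=49 <72 → l++
[8,15] 17+37=54 <72 → l++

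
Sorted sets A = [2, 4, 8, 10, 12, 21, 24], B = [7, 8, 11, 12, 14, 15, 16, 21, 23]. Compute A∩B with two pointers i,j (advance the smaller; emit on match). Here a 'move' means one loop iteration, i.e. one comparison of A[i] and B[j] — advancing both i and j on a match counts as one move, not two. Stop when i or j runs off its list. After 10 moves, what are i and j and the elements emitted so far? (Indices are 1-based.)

i=6, j=8, emitted=[8, 12]

i=1 j=1: 2<7, i++
i=2 j=1: 4<7, i++
i=3 j=1: 8>7, j++
i=3 j=2: 8==8 emit, i++,j++
i=4 j=3: 10<11, i++
i=5 j=3: 12>11, j++
i=5 j=4: 12==12 emit, i++,j++
i=6 j=5: 21>14, j++
i=6 j=6: 21>15, j++
i=6 j=7: 21>16, j++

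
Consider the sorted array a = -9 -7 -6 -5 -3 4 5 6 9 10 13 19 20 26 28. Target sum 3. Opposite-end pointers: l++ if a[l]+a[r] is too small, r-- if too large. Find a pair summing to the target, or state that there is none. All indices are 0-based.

(-7, 10)

l=0 r=14: -9+28=19 >3, r--
l=0 r=13: -9+26=17 >3, r--
l=0 r=12: -9+20=11 >3, r--
l=0 r=11: -9+19=10 >3, r--
l=0 r=10: -9+13=4 >3, r--
l=0 r=9: -9+10=1 <3, l++
l=1 r=9: -7+10=3, found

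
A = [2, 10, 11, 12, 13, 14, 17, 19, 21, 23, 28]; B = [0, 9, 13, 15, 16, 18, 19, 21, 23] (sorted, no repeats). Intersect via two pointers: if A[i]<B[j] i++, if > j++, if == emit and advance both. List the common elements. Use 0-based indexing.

intersection = [13, 19, 21, 23]

i=0 j=0: 2>0, j++
i=0 j=1: 2<9, i++
i=1 j=1: 10>9, j++
i=1 j=2: 10<13, i++
i=2 j=2: 11<13, i++
i=3 j=2: 12<13, i++
i=4 j=2: 13==13 emit, i++,j++
i=5 j=3: 14<15, i++
i=6 j=3: 17>15, j++
i=6 j=4: 17>16, j++
i=6 j=5: 17<18, i++
i=7 j=5: 19>18, j++
i=7 j=6: 19==19 emit, i++,j++
i=8 j=7: 21==21 emit, i++,j++
i=9 j=8: 23==23 emit, i++,j++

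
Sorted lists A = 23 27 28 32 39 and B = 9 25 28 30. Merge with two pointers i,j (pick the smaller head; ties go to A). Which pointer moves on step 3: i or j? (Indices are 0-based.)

[i=0,j=0] A[i]=23>B[j]=9 take 9 → j++
[i=0,j=1] A[i]=23<=B[j]=25 take 23 → i++
[i=1,j=1] A[i]=27>B[j]=25 take 25 → j++

j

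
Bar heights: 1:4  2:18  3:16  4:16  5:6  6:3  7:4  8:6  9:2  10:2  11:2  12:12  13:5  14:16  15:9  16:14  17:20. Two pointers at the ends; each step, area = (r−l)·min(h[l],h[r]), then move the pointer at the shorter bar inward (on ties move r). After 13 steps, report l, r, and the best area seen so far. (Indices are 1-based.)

l=14, r=17, best area=270

[1,17] min(4,20)*16=64 best=64 * → l++
[2,17] min(18,20)*15=270 best=270 * → l++
[3,17] min(16,20)*14=224 best=270 → l++
[4,17] min(16,20)*13=208 best=270 → l++
[5,17] min(6,20)*12=72 best=270 → l++
[6,17] min(3,20)*11=33 best=270 → l++
[7,17] min(4,20)*10=40 best=270 → l++
[8,17] min(6,20)*9=54 best=270 → l++
[9,17] min(2,20)*8=16 best=270 → l++
[10,17] min(2,20)*7=14 best=270 → l++
[11,17] min(2,20)*6=12 best=270 → l++
[12,17] min(12,20)*5=60 best=270 → l++
[13,17] min(5,20)*4=20 best=270 → l++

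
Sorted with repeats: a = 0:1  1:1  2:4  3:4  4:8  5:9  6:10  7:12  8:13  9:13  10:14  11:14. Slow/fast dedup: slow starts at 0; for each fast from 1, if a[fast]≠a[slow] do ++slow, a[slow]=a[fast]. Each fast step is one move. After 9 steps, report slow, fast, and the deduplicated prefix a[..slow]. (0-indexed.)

slow=6, fast=10, prefix=[1, 4, 8, 9, 10, 12, 13]

slow=0 fast=1: a[fast]=1=a[slow] dup, fast++
slow=0 fast=2: a[fast]=4≠a[slow]=1 write a[1]=4, slow++,fast++
slow=1 fast=3: a[fast]=4=a[slow] dup, fast++
slow=1 fast=4: a[fast]=8≠a[slow]=4 write a[2]=8, slow++,fast++
slow=2 fast=5: a[fast]=9≠a[slow]=8 write a[3]=9, slow++,fast++
slow=3 fast=6: a[fast]=10≠a[slow]=9 write a[4]=10, slow++,fast++
slow=4 fast=7: a[fast]=12≠a[slow]=10 write a[5]=12, slow++,fast++
slow=5 fast=8: a[fast]=13≠a[slow]=12 write a[6]=13, slow++,fast++
slow=6 fast=9: a[fast]=13=a[slow] dup, fast++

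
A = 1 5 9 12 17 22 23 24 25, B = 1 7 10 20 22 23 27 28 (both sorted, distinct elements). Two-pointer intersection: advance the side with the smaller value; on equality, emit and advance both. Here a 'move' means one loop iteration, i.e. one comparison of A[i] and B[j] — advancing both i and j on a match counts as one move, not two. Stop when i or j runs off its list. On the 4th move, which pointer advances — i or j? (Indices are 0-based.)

i=0 j=0: 1==1 emit, i++,j++
i=1 j=1: 5<7, i++
i=2 j=1: 9>7, j++
i=2 j=2: 9<10, i++

i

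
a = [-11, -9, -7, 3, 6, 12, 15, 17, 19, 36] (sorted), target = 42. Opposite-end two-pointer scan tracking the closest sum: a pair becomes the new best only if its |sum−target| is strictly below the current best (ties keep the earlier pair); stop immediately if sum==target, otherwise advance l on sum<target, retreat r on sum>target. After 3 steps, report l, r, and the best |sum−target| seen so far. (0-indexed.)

l=3, r=9, best |Δ|=13

[0,9] -11+36=25 d=17 * → l++
[1,9] -9+36=27 d=15 * → l++
[2,9] -7+36=29 d=13 * → l++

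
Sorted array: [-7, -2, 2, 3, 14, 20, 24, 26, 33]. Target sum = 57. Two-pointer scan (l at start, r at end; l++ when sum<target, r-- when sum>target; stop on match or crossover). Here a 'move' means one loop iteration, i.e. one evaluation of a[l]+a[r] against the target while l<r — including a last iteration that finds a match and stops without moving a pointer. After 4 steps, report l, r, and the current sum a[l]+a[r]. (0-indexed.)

[0,8] -7+33=26 <57 → l++
[1,8] -2+33=31 <57 → l++
[2,8] 2+33=35 <57 → l++
[3,8] 3+33=36 <57 → l++

l=4, r=8, sum=47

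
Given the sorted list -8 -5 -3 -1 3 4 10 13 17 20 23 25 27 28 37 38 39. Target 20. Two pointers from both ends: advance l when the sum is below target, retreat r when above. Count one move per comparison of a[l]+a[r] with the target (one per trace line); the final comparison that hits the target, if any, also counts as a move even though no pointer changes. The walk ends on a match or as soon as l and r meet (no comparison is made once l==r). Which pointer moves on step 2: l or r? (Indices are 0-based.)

r

[0,16] -8+39=31 >20 → r--
[0,15] -8+38=30 >20 → r--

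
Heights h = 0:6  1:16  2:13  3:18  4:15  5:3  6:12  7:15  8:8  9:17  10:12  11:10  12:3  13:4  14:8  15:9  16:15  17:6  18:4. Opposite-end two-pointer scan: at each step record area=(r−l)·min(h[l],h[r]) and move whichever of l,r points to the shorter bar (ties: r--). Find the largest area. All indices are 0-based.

max area = 225

l=0 r=18: min(6,4)*18=72 best=72 *, r--
l=0 r=17: min(6,6)*17=102 best=102 *, r--
l=0 r=16: min(6,15)*16=96 best=102, l++
l=1 r=16: min(16,15)*15=225 best=225 *, r--
l=1 r=15: min(16,9)*14=126 best=225, r--
l=1 r=14: min(16,8)*13=104 best=225, r--
l=1 r=13: min(16,4)*12=48 best=225, r--
l=1 r=12: min(16,3)*11=33 best=225, r--
l=1 r=11: min(16,10)*10=100 best=225, r--
l=1 r=10: min(16,12)*9=108 best=225, r--
l=1 r=9: min(16,17)*8=128 best=225, l++
l=2 r=9: min(13,17)*7=91 best=225, l++
l=3 r=9: min(18,17)*6=102 best=225, r--
l=3 r=8: min(18,8)*5=40 best=225, r--
l=3 r=7: min(18,15)*4=60 best=225, r--
l=3 r=6: min(18,12)*3=36 best=225, r--
l=3 r=5: min(18,3)*2=6 best=225, r--
l=3 r=4: min(18,15)*1=15 best=225, r--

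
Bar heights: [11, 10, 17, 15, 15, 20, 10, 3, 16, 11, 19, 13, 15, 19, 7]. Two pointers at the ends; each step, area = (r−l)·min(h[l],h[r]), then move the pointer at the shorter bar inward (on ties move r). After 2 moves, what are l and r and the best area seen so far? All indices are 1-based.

l=1 r=15: min(11,7)*14=98 best=98 *, r--
l=1 r=14: min(11,19)*13=143 best=143 *, l++

l=2, r=14, best area=143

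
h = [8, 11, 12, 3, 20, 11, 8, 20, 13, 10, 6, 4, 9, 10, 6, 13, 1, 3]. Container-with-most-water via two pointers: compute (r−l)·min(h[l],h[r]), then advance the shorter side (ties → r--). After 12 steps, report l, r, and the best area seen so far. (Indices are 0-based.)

l=4, r=9, best area=156

l=0 r=17: min(8,3)*17=51 best=51 *, r--
l=0 r=16: min(8,1)*16=16 best=51, r--
l=0 r=15: min(8,13)*15=120 best=120 *, l++
l=1 r=15: min(11,13)*14=154 best=154 *, l++
l=2 r=15: min(12,13)*13=156 best=156 *, l++
l=3 r=15: min(3,13)*12=36 best=156, l++
l=4 r=15: min(20,13)*11=143 best=156, r--
l=4 r=14: min(20,6)*10=60 best=156, r--
l=4 r=13: min(20,10)*9=90 best=156, r--
l=4 r=12: min(20,9)*8=72 best=156, r--
l=4 r=11: min(20,4)*7=28 best=156, r--
l=4 r=10: min(20,6)*6=36 best=156, r--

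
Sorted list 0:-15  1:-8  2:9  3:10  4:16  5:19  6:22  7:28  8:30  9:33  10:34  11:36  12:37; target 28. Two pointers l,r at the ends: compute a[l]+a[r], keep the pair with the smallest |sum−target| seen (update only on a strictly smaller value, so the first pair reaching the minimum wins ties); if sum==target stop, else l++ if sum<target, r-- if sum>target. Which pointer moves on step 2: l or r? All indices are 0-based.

[0,12] -15+37=22 d=6 * → l++
[1,12] -8+37=29 d=1 * → r--

r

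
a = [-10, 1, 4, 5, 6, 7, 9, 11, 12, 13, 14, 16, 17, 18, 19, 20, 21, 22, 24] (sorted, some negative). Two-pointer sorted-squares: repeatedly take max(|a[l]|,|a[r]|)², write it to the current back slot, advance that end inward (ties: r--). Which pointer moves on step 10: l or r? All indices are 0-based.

r

l=0 r=18: |-10|<=|24| out[18]=576, r--
l=0 r=17: |-10|<=|22| out[17]=484, r--
l=0 r=16: |-10|<=|21| out[16]=441, r--
l=0 r=15: |-10|<=|20| out[15]=400, r--
l=0 r=14: |-10|<=|19| out[14]=361, r--
l=0 r=13: |-10|<=|18| out[13]=324, r--
l=0 r=12: |-10|<=|17| out[12]=289, r--
l=0 r=11: |-10|<=|16| out[11]=256, r--
l=0 r=10: |-10|<=|14| out[10]=196, r--
l=0 r=9: |-10|<=|13| out[9]=169, r--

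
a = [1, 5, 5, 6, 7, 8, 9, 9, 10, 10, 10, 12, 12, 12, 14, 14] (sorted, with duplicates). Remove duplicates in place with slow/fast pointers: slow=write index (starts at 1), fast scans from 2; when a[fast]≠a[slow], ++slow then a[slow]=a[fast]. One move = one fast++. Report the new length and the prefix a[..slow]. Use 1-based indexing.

slow=1 fast=2: a[fast]=5≠a[slow]=1 write a[2]=5, slow++,fast++
slow=2 fast=3: a[fast]=5=a[slow] dup, fast++
slow=2 fast=4: a[fast]=6≠a[slow]=5 write a[3]=6, slow++,fast++
slow=3 fast=5: a[fast]=7≠a[slow]=6 write a[4]=7, slow++,fast++
slow=4 fast=6: a[fast]=8≠a[slow]=7 write a[5]=8, slow++,fast++
slow=5 fast=7: a[fast]=9≠a[slow]=8 write a[6]=9, slow++,fast++
slow=6 fast=8: a[fast]=9=a[slow] dup, fast++
slow=6 fast=9: a[fast]=10≠a[slow]=9 write a[7]=10, slow++,fast++
slow=7 fast=10: a[fast]=10=a[slow] dup, fast++
slow=7 fast=11: a[fast]=10=a[slow] dup, fast++
slow=7 fast=12: a[fast]=12≠a[slow]=10 write a[8]=12, slow++,fast++
slow=8 fast=13: a[fast]=12=a[slow] dup, fast++
slow=8 fast=14: a[fast]=12=a[slow] dup, fast++
slow=8 fast=15: a[fast]=14≠a[slow]=12 write a[9]=14, slow++,fast++
slow=9 fast=16: a[fast]=14=a[slow] dup, fast++

length 9; prefix = [1, 5, 6, 7, 8, 9, 10, 12, 14]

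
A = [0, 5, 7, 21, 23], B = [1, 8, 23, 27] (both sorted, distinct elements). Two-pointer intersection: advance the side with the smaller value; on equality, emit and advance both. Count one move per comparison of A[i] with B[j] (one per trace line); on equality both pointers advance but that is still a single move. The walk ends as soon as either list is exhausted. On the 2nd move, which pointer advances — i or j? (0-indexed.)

i=0 j=0: 0<1, i++
i=1 j=0: 5>1, j++

j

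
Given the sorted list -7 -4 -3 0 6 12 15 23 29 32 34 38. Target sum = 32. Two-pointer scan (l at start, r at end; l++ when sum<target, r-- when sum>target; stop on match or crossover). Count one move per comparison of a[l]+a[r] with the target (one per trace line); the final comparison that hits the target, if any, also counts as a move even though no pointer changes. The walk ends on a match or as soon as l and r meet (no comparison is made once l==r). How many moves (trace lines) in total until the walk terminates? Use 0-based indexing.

6 moves

[0,11] -7+38=31 <32 → l++
[1,11] -4+38=34 >32 → r--
[1,10] -4+34=30 <32 → l++
[2,10] -3+34=31 <32 → l++
[3,10] 0+34=34 >32 → r--
[3,9] 0+32=32 → found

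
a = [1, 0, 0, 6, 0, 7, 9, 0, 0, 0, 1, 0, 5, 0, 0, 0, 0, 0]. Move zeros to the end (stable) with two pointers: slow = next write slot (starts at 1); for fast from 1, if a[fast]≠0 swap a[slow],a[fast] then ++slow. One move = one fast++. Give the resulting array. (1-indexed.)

[1, 6, 7, 9, 1, 5, 0, 0, 0, 0, 0, 0, 0, 0, 0, 0, 0, 0]

slow=1 fast=1: a[fast]=1≠0 swap→a[1]=1, slow++,fast++
slow=2 fast=2: a[fast]=0, fast++
slow=2 fast=3: a[fast]=0, fast++
slow=2 fast=4: a[fast]=6≠0 swap→a[2]=6, slow++,fast++
slow=3 fast=5: a[fast]=0, fast++
slow=3 fast=6: a[fast]=7≠0 swap→a[3]=7, slow++,fast++
slow=4 fast=7: a[fast]=9≠0 swap→a[4]=9, slow++,fast++
slow=5 fast=8: a[fast]=0, fast++
slow=5 fast=9: a[fast]=0, fast++
slow=5 fast=10: a[fast]=0, fast++
slow=5 fast=11: a[fast]=1≠0 swap→a[5]=1, slow++,fast++
slow=6 fast=12: a[fast]=0, fast++
slow=6 fast=13: a[fast]=5≠0 swap→a[6]=5, slow++,fast++
slow=7 fast=14: a[fast]=0, fast++
slow=7 fast=15: a[fast]=0, fast++
slow=7 fast=16: a[fast]=0, fast++
slow=7 fast=17: a[fast]=0, fast++
slow=7 fast=18: a[fast]=0, fast++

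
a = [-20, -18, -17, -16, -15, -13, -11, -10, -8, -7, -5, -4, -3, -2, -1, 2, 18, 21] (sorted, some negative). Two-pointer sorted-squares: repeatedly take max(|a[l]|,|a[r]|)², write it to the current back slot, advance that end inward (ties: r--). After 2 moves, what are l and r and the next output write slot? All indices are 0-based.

l=1, r=16, next write slot=15

l=0 r=17: |-20|<=|21| out[17]=441, r--
l=0 r=16: |-20|>|18| out[16]=400, l++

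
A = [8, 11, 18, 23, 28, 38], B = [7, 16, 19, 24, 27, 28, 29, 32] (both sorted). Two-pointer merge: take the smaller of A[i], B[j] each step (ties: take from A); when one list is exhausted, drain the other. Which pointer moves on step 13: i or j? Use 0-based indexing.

j

i=0 j=0: A[i]=8>B[j]=7 take 7, j++
i=0 j=1: A[i]=8<=B[j]=16 take 8, i++
i=1 j=1: A[i]=11<=B[j]=16 take 11, i++
i=2 j=1: A[i]=18>B[j]=16 take 16, j++
i=2 j=2: A[i]=18<=B[j]=19 take 18, i++
i=3 j=2: A[i]=23>B[j]=19 take 19, j++
i=3 j=3: A[i]=23<=B[j]=24 take 23, i++
i=4 j=3: A[i]=28>B[j]=24 take 24, j++
i=4 j=4: A[i]=28>B[j]=27 take 27, j++
i=4 j=5: A[i]=28<=B[j]=28 take 28, i++
i=5 j=5: A[i]=38>B[j]=28 take 28, j++
i=5 j=6: A[i]=38>B[j]=29 take 29, j++
i=5 j=7: A[i]=38>B[j]=32 take 32, j++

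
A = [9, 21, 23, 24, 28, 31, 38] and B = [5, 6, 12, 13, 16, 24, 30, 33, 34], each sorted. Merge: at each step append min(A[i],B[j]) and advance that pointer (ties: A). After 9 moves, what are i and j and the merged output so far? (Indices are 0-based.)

[i=0,j=0] A[i]=9>B[j]=5 take 5 → j++
[i=0,j=1] A[i]=9>B[j]=6 take 6 → j++
[i=0,j=2] A[i]=9<=B[j]=12 take 9 → i++
[i=1,j=2] A[i]=21>B[j]=12 take 12 → j++
[i=1,j=3] A[i]=21>B[j]=13 take 13 → j++
[i=1,j=4] A[i]=21>B[j]=16 take 16 → j++
[i=1,j=5] A[i]=21<=B[j]=24 take 21 → i++
[i=2,j=5] A[i]=23<=B[j]=24 take 23 → i++
[i=3,j=5] A[i]=24<=B[j]=24 take 24 → i++

i=4, j=5, merged so far=[5, 6, 9, 12, 13, 16, 21, 23, 24]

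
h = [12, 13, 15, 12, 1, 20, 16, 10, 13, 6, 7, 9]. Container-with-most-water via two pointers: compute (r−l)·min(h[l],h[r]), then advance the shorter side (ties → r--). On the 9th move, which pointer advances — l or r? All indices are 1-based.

[1,12] min(12,9)*11=99 best=99 * → r--
[1,11] min(12,7)*10=70 best=99 → r--
[1,10] min(12,6)*9=54 best=99 → r--
[1,9] min(12,13)*8=96 best=99 → l++
[2,9] min(13,13)*7=91 best=99 → r--
[2,8] min(13,10)*6=60 best=99 → r--
[2,7] min(13,16)*5=65 best=99 → l++
[3,7] min(15,16)*4=60 best=99 → l++
[4,7] min(12,16)*3=36 best=99 → l++

l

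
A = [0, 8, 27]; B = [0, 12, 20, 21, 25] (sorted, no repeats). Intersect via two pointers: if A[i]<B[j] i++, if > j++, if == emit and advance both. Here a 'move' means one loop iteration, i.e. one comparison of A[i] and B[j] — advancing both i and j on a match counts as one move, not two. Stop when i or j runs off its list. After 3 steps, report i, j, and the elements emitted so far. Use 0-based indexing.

[i=0,j=0] 0==0 emit → i++,j++
[i=1,j=1] 8<12 → i++
[i=2,j=1] 27>12 → j++

i=2, j=2, emitted=[0]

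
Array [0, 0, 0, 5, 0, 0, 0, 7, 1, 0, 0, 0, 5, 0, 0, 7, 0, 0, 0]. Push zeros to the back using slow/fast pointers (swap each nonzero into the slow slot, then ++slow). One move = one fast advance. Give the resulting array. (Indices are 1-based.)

(s=1,f=1) a[fast]=0 → fast++
(s=1,f=2) a[fast]=0 → fast++
(s=1,f=3) a[fast]=0 → fast++
(s=1,f=4) a[fast]=5≠0 swap→a[1]=5 → slow++,fast++
(s=2,f=5) a[fast]=0 → fast++
(s=2,f=6) a[fast]=0 → fast++
(s=2,f=7) a[fast]=0 → fast++
(s=2,f=8) a[fast]=7≠0 swap→a[2]=7 → slow++,fast++
(s=3,f=9) a[fast]=1≠0 swap→a[3]=1 → slow++,fast++
(s=4,f=10) a[fast]=0 → fast++
(s=4,f=11) a[fast]=0 → fast++
(s=4,f=12) a[fast]=0 → fast++
(s=4,f=13) a[fast]=5≠0 swap→a[4]=5 → slow++,fast++
(s=5,f=14) a[fast]=0 → fast++
(s=5,f=15) a[fast]=0 → fast++
(s=5,f=16) a[fast]=7≠0 swap→a[5]=7 → slow++,fast++
(s=6,f=17) a[fast]=0 → fast++
(s=6,f=18) a[fast]=0 → fast++
(s=6,f=19) a[fast]=0 → fast++

[5, 7, 1, 5, 7, 0, 0, 0, 0, 0, 0, 0, 0, 0, 0, 0, 0, 0, 0]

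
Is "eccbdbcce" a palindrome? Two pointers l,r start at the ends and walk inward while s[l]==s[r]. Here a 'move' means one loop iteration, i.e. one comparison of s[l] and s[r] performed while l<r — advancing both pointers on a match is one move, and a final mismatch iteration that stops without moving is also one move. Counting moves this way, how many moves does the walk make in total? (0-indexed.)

l=0 r=8: 'e'=='e', l++,r--
l=1 r=7: 'c'=='c', l++,r--
l=2 r=6: 'c'=='c', l++,r--
l=3 r=5: 'b'=='b', l++,r--

4 moves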